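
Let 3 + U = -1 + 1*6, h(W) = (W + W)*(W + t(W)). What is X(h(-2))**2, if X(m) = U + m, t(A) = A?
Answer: 324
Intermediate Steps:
h(W) = 4*W**2 (h(W) = (W + W)*(W + W) = (2*W)*(2*W) = 4*W**2)
U = 2 (U = -3 + (-1 + 1*6) = -3 + (-1 + 6) = -3 + 5 = 2)
X(m) = 2 + m
X(h(-2))**2 = (2 + 4*(-2)**2)**2 = (2 + 4*4)**2 = (2 + 16)**2 = 18**2 = 324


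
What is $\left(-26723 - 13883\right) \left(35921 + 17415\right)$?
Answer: $-2165761616$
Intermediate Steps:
$\left(-26723 - 13883\right) \left(35921 + 17415\right) = \left(-40606\right) 53336 = -2165761616$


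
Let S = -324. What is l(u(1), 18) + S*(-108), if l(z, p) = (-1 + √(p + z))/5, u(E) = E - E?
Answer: 174959/5 + 3*√2/5 ≈ 34993.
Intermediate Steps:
u(E) = 0
l(z, p) = -⅕ + √(p + z)/5 (l(z, p) = (-1 + √(p + z))*(⅕) = -⅕ + √(p + z)/5)
l(u(1), 18) + S*(-108) = (-⅕ + √(18 + 0)/5) - 324*(-108) = (-⅕ + √18/5) + 34992 = (-⅕ + (3*√2)/5) + 34992 = (-⅕ + 3*√2/5) + 34992 = 174959/5 + 3*√2/5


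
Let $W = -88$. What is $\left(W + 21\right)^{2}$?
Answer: $4489$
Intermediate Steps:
$\left(W + 21\right)^{2} = \left(-88 + 21\right)^{2} = \left(-67\right)^{2} = 4489$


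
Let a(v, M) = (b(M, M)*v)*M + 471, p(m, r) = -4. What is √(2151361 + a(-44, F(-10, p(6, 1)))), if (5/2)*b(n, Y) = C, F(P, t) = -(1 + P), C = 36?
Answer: 2*√13413310/5 ≈ 1465.0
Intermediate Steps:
F(P, t) = -1 - P
b(n, Y) = 72/5 (b(n, Y) = (⅖)*36 = 72/5)
a(v, M) = 471 + 72*M*v/5 (a(v, M) = (72*v/5)*M + 471 = 72*M*v/5 + 471 = 471 + 72*M*v/5)
√(2151361 + a(-44, F(-10, p(6, 1)))) = √(2151361 + (471 + (72/5)*(-1 - 1*(-10))*(-44))) = √(2151361 + (471 + (72/5)*(-1 + 10)*(-44))) = √(2151361 + (471 + (72/5)*9*(-44))) = √(2151361 + (471 - 28512/5)) = √(2151361 - 26157/5) = √(10730648/5) = 2*√13413310/5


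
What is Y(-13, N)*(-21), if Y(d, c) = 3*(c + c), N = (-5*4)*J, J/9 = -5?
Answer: -113400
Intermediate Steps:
J = -45 (J = 9*(-5) = -45)
N = 900 (N = -5*4*(-45) = -20*(-45) = 900)
Y(d, c) = 6*c (Y(d, c) = 3*(2*c) = 6*c)
Y(-13, N)*(-21) = (6*900)*(-21) = 5400*(-21) = -113400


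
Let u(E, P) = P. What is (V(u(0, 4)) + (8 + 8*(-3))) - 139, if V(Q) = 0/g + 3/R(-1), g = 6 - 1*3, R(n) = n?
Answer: -158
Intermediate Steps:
g = 3 (g = 6 - 3 = 3)
V(Q) = -3 (V(Q) = 0/3 + 3/(-1) = 0*(⅓) + 3*(-1) = 0 - 3 = -3)
(V(u(0, 4)) + (8 + 8*(-3))) - 139 = (-3 + (8 + 8*(-3))) - 139 = (-3 + (8 - 24)) - 139 = (-3 - 16) - 139 = -19 - 139 = -158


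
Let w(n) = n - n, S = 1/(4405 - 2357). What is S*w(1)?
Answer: 0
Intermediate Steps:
S = 1/2048 ≈ 0.00048828
w(n) = 0
S*w(1) = (1/2048)*0 = 0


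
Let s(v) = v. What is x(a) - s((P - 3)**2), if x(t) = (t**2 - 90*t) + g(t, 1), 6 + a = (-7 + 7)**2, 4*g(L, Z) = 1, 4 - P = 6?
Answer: 2205/4 ≈ 551.25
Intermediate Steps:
P = -2 (P = 4 - 1*6 = 4 - 6 = -2)
g(L, Z) = 1/4 (g(L, Z) = (1/4)*1 = 1/4)
a = -6 (a = -6 + (-7 + 7)**2 = -6 + 0**2 = -6 + 0 = -6)
x(t) = 1/4 + t**2 - 90*t (x(t) = (t**2 - 90*t) + 1/4 = 1/4 + t**2 - 90*t)
x(a) - s((P - 3)**2) = (1/4 + (-6)**2 - 90*(-6)) - (-2 - 3)**2 = (1/4 + 36 + 540) - 1*(-5)**2 = 2305/4 - 1*25 = 2305/4 - 25 = 2205/4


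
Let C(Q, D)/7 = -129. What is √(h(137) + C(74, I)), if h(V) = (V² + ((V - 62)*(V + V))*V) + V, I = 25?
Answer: 3*√314817 ≈ 1683.3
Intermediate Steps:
C(Q, D) = -903 (C(Q, D) = 7*(-129) = -903)
h(V) = V + V² + 2*V²*(-62 + V) (h(V) = (V² + ((-62 + V)*(2*V))*V) + V = (V² + (2*V*(-62 + V))*V) + V = (V² + 2*V²*(-62 + V)) + V = V + V² + 2*V²*(-62 + V))
√(h(137) + C(74, I)) = √(137*(1 - 123*137 + 2*137²) - 903) = √(137*(1 - 16851 + 2*18769) - 903) = √(137*(1 - 16851 + 37538) - 903) = √(137*20688 - 903) = √(2834256 - 903) = √2833353 = 3*√314817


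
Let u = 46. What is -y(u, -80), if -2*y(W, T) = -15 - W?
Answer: -61/2 ≈ -30.500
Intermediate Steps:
y(W, T) = 15/2 + W/2 (y(W, T) = -(-15 - W)/2 = 15/2 + W/2)
-y(u, -80) = -(15/2 + (½)*46) = -(15/2 + 23) = -1*61/2 = -61/2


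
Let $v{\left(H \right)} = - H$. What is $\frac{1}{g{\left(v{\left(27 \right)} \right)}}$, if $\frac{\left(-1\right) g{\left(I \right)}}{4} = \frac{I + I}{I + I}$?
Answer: $- \frac{1}{4} \approx -0.25$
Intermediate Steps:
$g{\left(I \right)} = -4$ ($g{\left(I \right)} = - 4 \frac{I + I}{I + I} = - 4 \frac{2 I}{2 I} = - 4 \cdot 2 I \frac{1}{2 I} = \left(-4\right) 1 = -4$)
$\frac{1}{g{\left(v{\left(27 \right)} \right)}} = \frac{1}{-4} = - \frac{1}{4}$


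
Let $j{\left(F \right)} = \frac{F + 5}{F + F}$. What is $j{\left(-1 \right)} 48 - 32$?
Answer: $-128$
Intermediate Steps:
$j{\left(F \right)} = \frac{5 + F}{2 F}$
$j{\left(-1 \right)} 48 - 32 = \frac{5 - 1}{2 \left(-1\right)} 48 - 32 = \frac{1}{2} \left(-1\right) 4 \cdot 48 - 32 = \left(-2\right) 48 - 32 = -96 - 32 = -128$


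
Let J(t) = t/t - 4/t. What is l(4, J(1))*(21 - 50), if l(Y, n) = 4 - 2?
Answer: -58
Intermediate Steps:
J(t) = 1 - 4/t
l(Y, n) = 2
l(4, J(1))*(21 - 50) = 2*(21 - 50) = 2*(-29) = -58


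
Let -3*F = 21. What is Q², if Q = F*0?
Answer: 0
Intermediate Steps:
F = -7 (F = -⅓*21 = -7)
Q = 0 (Q = -7*0 = 0)
Q² = 0² = 0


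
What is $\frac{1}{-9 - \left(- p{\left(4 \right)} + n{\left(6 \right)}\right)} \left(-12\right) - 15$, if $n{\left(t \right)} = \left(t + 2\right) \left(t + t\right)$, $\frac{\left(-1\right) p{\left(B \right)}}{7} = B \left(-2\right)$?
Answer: $- \frac{723}{49} \approx -14.755$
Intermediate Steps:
$p{\left(B \right)} = 14 B$ ($p{\left(B \right)} = - 7 B \left(-2\right) = - 7 \left(- 2 B\right) = 14 B$)
$n{\left(t \right)} = 2 t \left(2 + t\right)$ ($n{\left(t \right)} = \left(2 + t\right) 2 t = 2 t \left(2 + t\right)$)
$\frac{1}{-9 - \left(- p{\left(4 \right)} + n{\left(6 \right)}\right)} \left(-12\right) - 15 = \frac{1}{-9 + \left(14 \cdot 4 - 2 \cdot 6 \left(2 + 6\right)\right)} \left(-12\right) - 15 = \frac{1}{-9 + \left(56 - 2 \cdot 6 \cdot 8\right)} \left(-12\right) - 15 = \frac{1}{-9 + \left(56 - 96\right)} \left(-12\right) - 15 = \frac{1}{-9 - 40} \left(-12\right) - 15 = \frac{1}{-49} \left(-12\right) - 15 = \left(- \frac{1}{49}\right) \left(-12\right) - 15 = \frac{12}{49} - 15 = - \frac{723}{49}$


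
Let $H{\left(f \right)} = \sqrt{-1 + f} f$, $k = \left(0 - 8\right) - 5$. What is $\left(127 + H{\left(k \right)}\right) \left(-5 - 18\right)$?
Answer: $-2921 + 299 i \sqrt{14} \approx -2921.0 + 1118.8 i$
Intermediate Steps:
$k = -13$ ($k = \left(0 - 8\right) - 5 = -8 - 5 = -13$)
$H{\left(f \right)} = f \sqrt{-1 + f}$
$\left(127 + H{\left(k \right)}\right) \left(-5 - 18\right) = \left(127 - 13 \sqrt{-1 - 13}\right) \left(-5 - 18\right) = \left(127 - 13 \sqrt{-14}\right) \left(-5 - 18\right) = \left(127 - 13 i \sqrt{14}\right) \left(-23\right) = -2921 + 299 i \sqrt{14}$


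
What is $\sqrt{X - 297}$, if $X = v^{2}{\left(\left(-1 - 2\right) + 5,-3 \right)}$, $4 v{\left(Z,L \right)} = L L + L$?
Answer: $\frac{3 i \sqrt{131}}{2} \approx 17.168 i$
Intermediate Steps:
$v{\left(Z,L \right)} = \frac{L}{4} + \frac{L^{2}}{4}$ ($v{\left(Z,L \right)} = \frac{L L + L}{4} = \frac{L^{2} + L}{4} = \frac{L + L^{2}}{4} = \frac{L}{4} + \frac{L^{2}}{4}$)
$X = \frac{9}{4}$ ($X = \left(\frac{1}{4} \left(-3\right) \left(1 - 3\right)\right)^{2} = \left(\frac{1}{4} \left(-3\right) \left(-2\right)\right)^{2} = \left(\frac{3}{2}\right)^{2} = \frac{9}{4} \approx 2.25$)
$\sqrt{X - 297} = \sqrt{\frac{9}{4} - 297} = \sqrt{- \frac{1179}{4}} = \frac{3 i \sqrt{131}}{2}$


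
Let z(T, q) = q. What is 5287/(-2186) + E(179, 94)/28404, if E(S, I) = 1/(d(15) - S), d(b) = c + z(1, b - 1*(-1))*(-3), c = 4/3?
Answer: -16944402559/7005950748 ≈ -2.4186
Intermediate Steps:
c = 4/3 (c = 4*(1/3) = 4/3 ≈ 1.3333)
d(b) = -5/3 - 3*b (d(b) = 4/3 + (b - 1*(-1))*(-3) = 4/3 + (b + 1)*(-3) = 4/3 + (1 + b)*(-3) = 4/3 + (-3 - 3*b) = -5/3 - 3*b)
E(S, I) = 1/(-140/3 - S) (E(S, I) = 1/((-5/3 - 3*15) - S) = 1/((-5/3 - 45) - S) = 1/(-140/3 - S))
5287/(-2186) + E(179, 94)/28404 = 5287/(-2186) - 3/(140 + 3*179)/28404 = 5287*(-1/2186) - 3/(140 + 537)*(1/28404) = -5287/2186 - 3/677*(1/28404) = -5287/2186 - 3*1/677*(1/28404) = -5287/2186 - 3/677*1/28404 = -5287/2186 - 1/6409836 = -16944402559/7005950748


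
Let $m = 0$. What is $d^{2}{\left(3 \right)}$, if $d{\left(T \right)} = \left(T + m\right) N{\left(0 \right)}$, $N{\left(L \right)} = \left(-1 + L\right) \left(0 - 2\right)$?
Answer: $36$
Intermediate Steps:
$N{\left(L \right)} = 2 - 2 L$ ($N{\left(L \right)} = \left(-1 + L\right) \left(-2\right) = 2 - 2 L$)
$d{\left(T \right)} = 2 T$ ($d{\left(T \right)} = \left(T + 0\right) \left(2 - 0\right) = T \left(2 + 0\right) = T 2 = 2 T$)
$d^{2}{\left(3 \right)} = \left(2 \cdot 3\right)^{2} = 6^{2} = 36$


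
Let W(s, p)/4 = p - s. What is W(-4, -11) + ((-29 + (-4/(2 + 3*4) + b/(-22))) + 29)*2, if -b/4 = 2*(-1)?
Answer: -2256/77 ≈ -29.299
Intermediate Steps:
b = 8 (b = -8*(-1) = -4*(-2) = 8)
W(s, p) = -4*s + 4*p (W(s, p) = 4*(p - s) = -4*s + 4*p)
W(-4, -11) + ((-29 + (-4/(2 + 3*4) + b/(-22))) + 29)*2 = (-4*(-4) + 4*(-11)) + ((-29 + (-4/(2 + 3*4) + 8/(-22))) + 29)*2 = (16 - 44) + ((-29 + (-4/(2 + 12) + 8*(-1/22))) + 29)*2 = -28 + ((-29 + (-4/14 - 4/11)) + 29)*2 = -28 + ((-29 + (-4*1/14 - 4/11)) + 29)*2 = -28 + ((-29 + (-2/7 - 4/11)) + 29)*2 = -28 + ((-29 - 50/77) + 29)*2 = -28 + (-2283/77 + 29)*2 = -28 - 50/77*2 = -28 - 100/77 = -2256/77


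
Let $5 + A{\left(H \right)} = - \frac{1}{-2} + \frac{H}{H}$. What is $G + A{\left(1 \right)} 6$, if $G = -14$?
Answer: $-35$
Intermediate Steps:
$A{\left(H \right)} = - \frac{7}{2}$ ($A{\left(H \right)} = -5 + \left(- \frac{1}{-2} + \frac{H}{H}\right) = -5 + \left(\left(-1\right) \left(- \frac{1}{2}\right) + 1\right) = -5 + \left(\frac{1}{2} + 1\right) = -5 + \frac{3}{2} = - \frac{7}{2}$)
$G + A{\left(1 \right)} 6 = -14 - 21 = -35$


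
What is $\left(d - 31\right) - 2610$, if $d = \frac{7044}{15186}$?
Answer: $- \frac{6683197}{2531} \approx -2640.5$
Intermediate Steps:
$d = \frac{1174}{2531}$ ($d = 7044 \cdot \frac{1}{15186} = \frac{1174}{2531} \approx 0.46385$)
$\left(d - 31\right) - 2610 = \left(\frac{1174}{2531} - 31\right) - 2610 = - \frac{77287}{2531} - 2610 = - \frac{6683197}{2531}$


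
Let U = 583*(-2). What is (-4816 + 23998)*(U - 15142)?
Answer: -312820056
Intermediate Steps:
U = -1166
(-4816 + 23998)*(U - 15142) = (-4816 + 23998)*(-1166 - 15142) = 19182*(-16308) = -312820056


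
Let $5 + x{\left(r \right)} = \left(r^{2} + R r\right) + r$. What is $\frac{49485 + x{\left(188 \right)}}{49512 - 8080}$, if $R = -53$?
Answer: $\frac{9381}{5179} \approx 1.8114$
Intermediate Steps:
$x{\left(r \right)} = -5 + r^{2} - 52 r$ ($x{\left(r \right)} = -5 + \left(\left(r^{2} - 53 r\right) + r\right) = -5 + \left(r^{2} - 52 r\right) = -5 + r^{2} - 52 r$)
$\frac{49485 + x{\left(188 \right)}}{49512 - 8080} = \frac{49485 - \left(9781 - 35344\right)}{49512 - 8080} = \frac{49485 - -25563}{41432} = \left(49485 + 25563\right) \frac{1}{41432} = 75048 \cdot \frac{1}{41432} = \frac{9381}{5179}$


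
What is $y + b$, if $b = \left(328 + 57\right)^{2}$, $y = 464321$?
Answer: $612546$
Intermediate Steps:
$b = 148225$ ($b = 385^{2} = 148225$)
$y + b = 464321 + 148225 = 612546$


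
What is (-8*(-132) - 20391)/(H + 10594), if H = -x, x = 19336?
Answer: 6445/2914 ≈ 2.2117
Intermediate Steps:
H = -19336 (H = -1*19336 = -19336)
(-8*(-132) - 20391)/(H + 10594) = (-8*(-132) - 20391)/(-19336 + 10594) = (1056 - 20391)/(-8742) = -19335*(-1/8742) = 6445/2914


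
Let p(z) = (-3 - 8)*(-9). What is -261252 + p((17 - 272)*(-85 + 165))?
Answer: -261153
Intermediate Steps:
p(z) = 99 (p(z) = -11*(-9) = 99)
-261252 + p((17 - 272)*(-85 + 165)) = -261252 + 99 = -261153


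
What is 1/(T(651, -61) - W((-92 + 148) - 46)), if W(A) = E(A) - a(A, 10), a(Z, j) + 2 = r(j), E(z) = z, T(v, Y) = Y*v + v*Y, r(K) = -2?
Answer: -1/79436 ≈ -1.2589e-5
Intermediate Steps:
T(v, Y) = 2*Y*v (T(v, Y) = Y*v + Y*v = 2*Y*v)
a(Z, j) = -4 (a(Z, j) = -2 - 2 = -4)
W(A) = 4 + A (W(A) = A - 1*(-4) = A + 4 = 4 + A)
1/(T(651, -61) - W((-92 + 148) - 46)) = 1/(2*(-61)*651 - (4 + ((-92 + 148) - 46))) = 1/(-79422 - (4 + (56 - 46))) = 1/(-79422 - (4 + 10)) = 1/(-79422 - 1*14) = 1/(-79422 - 14) = 1/(-79436) = -1/79436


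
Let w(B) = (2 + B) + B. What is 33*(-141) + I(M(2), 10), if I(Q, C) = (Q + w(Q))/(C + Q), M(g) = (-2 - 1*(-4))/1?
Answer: -13957/3 ≈ -4652.3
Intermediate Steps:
M(g) = 2 (M(g) = (-2 + 4)*1 = 2*1 = 2)
w(B) = 2 + 2*B
I(Q, C) = (2 + 3*Q)/(C + Q) (I(Q, C) = (Q + (2 + 2*Q))/(C + Q) = (2 + 3*Q)/(C + Q))
33*(-141) + I(M(2), 10) = 33*(-141) + (2 + 3*2)/(10 + 2) = -4653 + (2 + 6)/12 = -4653 + (1/12)*8 = -4653 + ⅔ = -13957/3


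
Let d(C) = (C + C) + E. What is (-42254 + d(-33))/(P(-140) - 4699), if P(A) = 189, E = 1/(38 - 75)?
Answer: 1565841/166870 ≈ 9.3836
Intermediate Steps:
E = -1/37 (E = 1/(-37) = -1/37 ≈ -0.027027)
d(C) = -1/37 + 2*C (d(C) = (C + C) - 1/37 = 2*C - 1/37 = -1/37 + 2*C)
(-42254 + d(-33))/(P(-140) - 4699) = (-42254 + (-1/37 + 2*(-33)))/(189 - 4699) = (-42254 + (-1/37 - 66))/(-4510) = (-42254 - 2443/37)*(-1/4510) = -1565841/37*(-1/4510) = 1565841/166870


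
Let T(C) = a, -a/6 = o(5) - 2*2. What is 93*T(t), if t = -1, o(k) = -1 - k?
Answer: 5580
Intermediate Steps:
a = 60 (a = -6*((-1 - 1*5) - 2*2) = -6*((-1 - 5) - 4) = -6*(-6 - 4) = -6*(-10) = 60)
T(C) = 60
93*T(t) = 93*60 = 5580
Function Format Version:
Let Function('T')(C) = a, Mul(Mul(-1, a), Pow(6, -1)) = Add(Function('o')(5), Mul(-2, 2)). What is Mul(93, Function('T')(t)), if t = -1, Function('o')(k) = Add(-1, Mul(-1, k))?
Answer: 5580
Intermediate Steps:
a = 60 (a = Mul(-6, Add(Add(-1, Mul(-1, 5)), Mul(-2, 2))) = Mul(-6, Add(Add(-1, -5), -4)) = Mul(-6, Add(-6, -4)) = Mul(-6, -10) = 60)
Function('T')(C) = 60
Mul(93, Function('T')(t)) = Mul(93, 60) = 5580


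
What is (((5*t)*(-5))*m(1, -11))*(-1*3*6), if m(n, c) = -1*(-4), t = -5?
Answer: -9000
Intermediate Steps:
m(n, c) = 4
(((5*t)*(-5))*m(1, -11))*(-1*3*6) = (((5*(-5))*(-5))*4)*(-1*3*6) = (-25*(-5)*4)*(-3*6) = (125*4)*(-18) = 500*(-18) = -9000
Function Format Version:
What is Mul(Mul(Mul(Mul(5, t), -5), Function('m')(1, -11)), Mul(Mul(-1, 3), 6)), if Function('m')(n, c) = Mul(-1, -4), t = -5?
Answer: -9000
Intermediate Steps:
Function('m')(n, c) = 4
Mul(Mul(Mul(Mul(5, t), -5), Function('m')(1, -11)), Mul(Mul(-1, 3), 6)) = Mul(Mul(Mul(Mul(5, -5), -5), 4), Mul(Mul(-1, 3), 6)) = Mul(Mul(Mul(-25, -5), 4), Mul(-3, 6)) = Mul(Mul(125, 4), -18) = Mul(500, -18) = -9000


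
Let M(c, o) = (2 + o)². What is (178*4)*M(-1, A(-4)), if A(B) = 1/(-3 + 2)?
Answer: 712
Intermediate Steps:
A(B) = -1 (A(B) = 1/(-1) = -1)
(178*4)*M(-1, A(-4)) = (178*4)*(2 - 1)² = 712*1² = 712*1 = 712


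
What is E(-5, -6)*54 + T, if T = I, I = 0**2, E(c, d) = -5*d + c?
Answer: 1350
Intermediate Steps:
E(c, d) = c - 5*d
I = 0
T = 0
E(-5, -6)*54 + T = (-5 - 5*(-6))*54 + 0 = (-5 + 30)*54 + 0 = 25*54 + 0 = 1350 + 0 = 1350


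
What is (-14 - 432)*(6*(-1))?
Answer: 2676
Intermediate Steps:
(-14 - 432)*(6*(-1)) = -446*(-6) = 2676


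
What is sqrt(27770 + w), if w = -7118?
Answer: 2*sqrt(5163) ≈ 143.71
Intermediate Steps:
sqrt(27770 + w) = sqrt(27770 - 7118) = sqrt(20652) = 2*sqrt(5163)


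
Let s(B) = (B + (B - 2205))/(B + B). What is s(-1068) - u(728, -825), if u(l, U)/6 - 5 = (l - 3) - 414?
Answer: -1348505/712 ≈ -1894.0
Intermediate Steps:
s(B) = (-2205 + 2*B)/(2*B) (s(B) = (B + (-2205 + B))/((2*B)) = (-2205 + 2*B)*(1/(2*B)) = (-2205 + 2*B)/(2*B))
u(l, U) = -2472 + 6*l (u(l, U) = 30 + 6*((l - 3) - 414) = 30 + 6*((-3 + l) - 414) = 30 + 6*(-417 + l) = 30 + (-2502 + 6*l) = -2472 + 6*l)
s(-1068) - u(728, -825) = (-2205/2 - 1068)/(-1068) - (-2472 + 6*728) = -1/1068*(-4341/2) - (-2472 + 4368) = 1447/712 - 1*1896 = 1447/712 - 1896 = -1348505/712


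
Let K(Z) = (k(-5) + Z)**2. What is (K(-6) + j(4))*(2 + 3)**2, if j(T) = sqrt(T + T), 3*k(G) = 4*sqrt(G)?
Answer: 6100/9 + 50*sqrt(2) - 400*I*sqrt(5) ≈ 748.49 - 894.43*I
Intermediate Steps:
k(G) = 4*sqrt(G)/3 (k(G) = (4*sqrt(G))/3 = 4*sqrt(G)/3)
K(Z) = (Z + 4*I*sqrt(5)/3)**2 (K(Z) = (4*sqrt(-5)/3 + Z)**2 = (4*(I*sqrt(5))/3 + Z)**2 = (4*I*sqrt(5)/3 + Z)**2 = (Z + 4*I*sqrt(5)/3)**2)
j(T) = sqrt(2)*sqrt(T) (j(T) = sqrt(2*T) = sqrt(2)*sqrt(T))
(K(-6) + j(4))*(2 + 3)**2 = ((3*(-6) + 4*I*sqrt(5))**2/9 + sqrt(2)*sqrt(4))*(2 + 3)**2 = ((-18 + 4*I*sqrt(5))**2/9 + sqrt(2)*2)*5**2 = ((-18 + 4*I*sqrt(5))**2/9 + 2*sqrt(2))*25 = (2*sqrt(2) + (-18 + 4*I*sqrt(5))**2/9)*25 = 50*sqrt(2) + 25*(-18 + 4*I*sqrt(5))**2/9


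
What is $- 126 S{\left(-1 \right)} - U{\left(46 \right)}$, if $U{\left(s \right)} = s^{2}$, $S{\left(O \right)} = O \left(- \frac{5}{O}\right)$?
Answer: $-1486$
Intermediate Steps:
$S{\left(O \right)} = -5$
$- 126 S{\left(-1 \right)} - U{\left(46 \right)} = \left(-126\right) \left(-5\right) - 46^{2} = 630 - 2116 = -1486$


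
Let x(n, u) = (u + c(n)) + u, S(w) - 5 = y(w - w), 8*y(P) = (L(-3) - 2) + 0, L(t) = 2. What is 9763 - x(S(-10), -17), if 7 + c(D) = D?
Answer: 9799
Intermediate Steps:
c(D) = -7 + D
y(P) = 0 (y(P) = ((2 - 2) + 0)/8 = (0 + 0)/8 = (⅛)*0 = 0)
S(w) = 5 (S(w) = 5 + 0 = 5)
x(n, u) = -7 + n + 2*u (x(n, u) = (u + (-7 + n)) + u = (-7 + n + u) + u = -7 + n + 2*u)
9763 - x(S(-10), -17) = 9763 - (-7 + 5 + 2*(-17)) = 9763 - (-7 + 5 - 34) = 9763 - 1*(-36) = 9763 + 36 = 9799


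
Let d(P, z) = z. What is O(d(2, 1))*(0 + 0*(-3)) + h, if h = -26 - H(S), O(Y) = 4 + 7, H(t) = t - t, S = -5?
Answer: -26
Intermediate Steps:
H(t) = 0
O(Y) = 11
h = -26 (h = -26 - 1*0 = -26 + 0 = -26)
O(d(2, 1))*(0 + 0*(-3)) + h = 11*(0 + 0*(-3)) - 26 = 11*(0 + 0) - 26 = 11*0 - 26 = 0 - 26 = -26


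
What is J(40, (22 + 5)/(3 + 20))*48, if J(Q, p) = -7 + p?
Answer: -6432/23 ≈ -279.65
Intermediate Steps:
J(40, (22 + 5)/(3 + 20))*48 = (-7 + (22 + 5)/(3 + 20))*48 = (-7 + 27/23)*48 = -134/23*48 = -6432/23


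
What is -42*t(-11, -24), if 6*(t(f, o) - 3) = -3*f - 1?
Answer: -350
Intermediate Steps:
t(f, o) = 17/6 - f/2 (t(f, o) = 3 + (-3*f - 1)/6 = 3 + (-1 - 3*f)/6 = 3 + (-⅙ - f/2) = 17/6 - f/2)
-42*t(-11, -24) = -42*(17/6 - ½*(-11)) = -42*(17/6 + 11/2) = -42*25/3 = -350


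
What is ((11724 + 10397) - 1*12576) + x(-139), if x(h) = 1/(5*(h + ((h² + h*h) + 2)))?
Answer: 1837651126/192525 ≈ 9545.0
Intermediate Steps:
x(h) = 1/(10 + 5*h + 10*h²) (x(h) = 1/(5*(h + ((h² + h²) + 2))) = 1/(5*(h + (2*h² + 2))) = 1/(5*(h + (2 + 2*h²))) = 1/(5*(2 + h + 2*h²)) = 1/(10 + 5*h + 10*h²))
((11724 + 10397) - 1*12576) + x(-139) = ((11724 + 10397) - 1*12576) + 1/(5*(2 - 139 + 2*(-139)²)) = (22121 - 12576) + 1/(5*(2 - 139 + 2*19321)) = 9545 + 1/(5*(2 - 139 + 38642)) = 9545 + (⅕)/38505 = 9545 + (⅕)*(1/38505) = 9545 + 1/192525 = 1837651126/192525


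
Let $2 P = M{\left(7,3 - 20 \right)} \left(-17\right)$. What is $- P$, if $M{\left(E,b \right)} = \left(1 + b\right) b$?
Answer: $2312$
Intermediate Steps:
$M{\left(E,b \right)} = b \left(1 + b\right)$
$P = -2312$ ($P = \frac{\left(3 - 20\right) \left(1 + \left(3 - 20\right)\right) \left(-17\right)}{2} = \frac{- 17 \left(1 - 17\right) \left(-17\right)}{2} = \frac{\left(-17\right) \left(-16\right) \left(-17\right)}{2} = \frac{272 \left(-17\right)}{2} = \frac{1}{2} \left(-4624\right) = -2312$)
$- P = \left(-1\right) \left(-2312\right) = 2312$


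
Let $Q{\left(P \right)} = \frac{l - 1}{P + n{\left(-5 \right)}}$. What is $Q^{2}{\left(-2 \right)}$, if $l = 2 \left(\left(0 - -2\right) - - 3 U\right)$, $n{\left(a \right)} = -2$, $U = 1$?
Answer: $\frac{81}{16} \approx 5.0625$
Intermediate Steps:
$l = 10$ ($l = 2 \left(\left(0 - -2\right) - \left(-3\right) 1\right) = 2 \left(\left(0 + 2\right) - -3\right) = 2 \left(2 + 3\right) = 2 \cdot 5 = 10$)
$Q{\left(P \right)} = \frac{9}{-2 + P}$ ($Q{\left(P \right)} = \frac{10 - 1}{P - 2} = \frac{9}{-2 + P}$)
$Q^{2}{\left(-2 \right)} = \left(\frac{9}{-2 - 2}\right)^{2} = \left(\frac{9}{-4}\right)^{2} = \left(9 \left(- \frac{1}{4}\right)\right)^{2} = \left(- \frac{9}{4}\right)^{2} = \frac{81}{16}$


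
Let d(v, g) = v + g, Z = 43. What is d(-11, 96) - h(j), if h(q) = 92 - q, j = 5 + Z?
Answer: 41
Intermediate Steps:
d(v, g) = g + v
j = 48 (j = 5 + 43 = 48)
d(-11, 96) - h(j) = (96 - 11) - (92 - 1*48) = 85 - (92 - 48) = 85 - 1*44 = 85 - 44 = 41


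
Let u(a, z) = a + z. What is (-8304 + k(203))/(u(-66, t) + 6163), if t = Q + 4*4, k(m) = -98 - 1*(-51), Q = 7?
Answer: -8351/6120 ≈ -1.3645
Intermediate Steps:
k(m) = -47 (k(m) = -98 + 51 = -47)
t = 23 (t = 7 + 4*4 = 7 + 16 = 23)
(-8304 + k(203))/(u(-66, t) + 6163) = (-8304 - 47)/((-66 + 23) + 6163) = -8351/(-43 + 6163) = -8351/6120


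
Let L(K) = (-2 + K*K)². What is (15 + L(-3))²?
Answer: 4096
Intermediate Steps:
L(K) = (-2 + K²)²
(15 + L(-3))² = (15 + (-2 + (-3)²)²)² = (15 + (-2 + 9)²)² = (15 + 7²)² = (15 + 49)² = 64² = 4096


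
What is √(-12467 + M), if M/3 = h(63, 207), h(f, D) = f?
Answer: I*√12278 ≈ 110.81*I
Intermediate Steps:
M = 189 (M = 3*63 = 189)
√(-12467 + M) = √(-12467 + 189) = √(-12278) = I*√12278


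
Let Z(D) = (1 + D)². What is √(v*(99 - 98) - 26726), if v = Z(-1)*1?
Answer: I*√26726 ≈ 163.48*I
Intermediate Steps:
v = 0 (v = (1 - 1)²*1 = 0²*1 = 0*1 = 0)
√(v*(99 - 98) - 26726) = √(0*(99 - 98) - 26726) = √(0*1 - 26726) = √(0 - 26726) = √(-26726) = I*√26726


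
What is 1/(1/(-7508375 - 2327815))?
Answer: -9836190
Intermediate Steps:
1/(1/(-7508375 - 2327815)) = 1/(1/(-9836190)) = 1/(-1/9836190) = -9836190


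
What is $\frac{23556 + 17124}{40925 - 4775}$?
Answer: $\frac{1356}{1205} \approx 1.1253$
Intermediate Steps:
$\frac{23556 + 17124}{40925 - 4775} = \frac{40680}{36150} = 40680 \cdot \frac{1}{36150} = \frac{1356}{1205}$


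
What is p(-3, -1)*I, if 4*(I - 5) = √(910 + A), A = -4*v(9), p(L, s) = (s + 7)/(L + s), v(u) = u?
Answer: -15/2 - 3*√874/8 ≈ -18.586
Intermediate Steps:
p(L, s) = (7 + s)/(L + s)
A = -36 (A = -4*9 = -36)
I = 5 + √874/4 (I = 5 + √(910 - 36)/4 = 5 + √874/4 ≈ 12.391)
p(-3, -1)*I = ((7 - 1)/(-3 - 1))*(5 + √874/4) = (6/(-4))*(5 + √874/4) = (-¼*6)*(5 + √874/4) = -3*(5 + √874/4)/2 = -15/2 - 3*√874/8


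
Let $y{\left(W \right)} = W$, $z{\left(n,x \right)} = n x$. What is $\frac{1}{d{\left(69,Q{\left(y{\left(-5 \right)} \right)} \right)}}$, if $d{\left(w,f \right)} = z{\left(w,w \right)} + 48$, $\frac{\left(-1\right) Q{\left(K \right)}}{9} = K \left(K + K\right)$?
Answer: $\frac{1}{4809} \approx 0.00020794$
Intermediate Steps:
$Q{\left(K \right)} = - 18 K^{2}$ ($Q{\left(K \right)} = - 9 K \left(K + K\right) = - 9 K 2 K = - 9 \cdot 2 K^{2} = - 18 K^{2}$)
$d{\left(w,f \right)} = 48 + w^{2}$ ($d{\left(w,f \right)} = w w + 48 = w^{2} + 48 = 48 + w^{2}$)
$\frac{1}{d{\left(69,Q{\left(y{\left(-5 \right)} \right)} \right)}} = \frac{1}{48 + 69^{2}} = \frac{1}{48 + 4761} = \frac{1}{4809}$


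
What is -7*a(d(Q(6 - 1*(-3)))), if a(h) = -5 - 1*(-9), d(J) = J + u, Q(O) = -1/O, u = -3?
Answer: -28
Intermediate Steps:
d(J) = -3 + J (d(J) = J - 3 = -3 + J)
a(h) = 4 (a(h) = -5 + 9 = 4)
-7*a(d(Q(6 - 1*(-3)))) = -7*4 = -28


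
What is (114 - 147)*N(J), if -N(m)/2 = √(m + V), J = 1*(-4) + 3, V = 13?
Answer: 132*√3 ≈ 228.63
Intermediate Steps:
J = -1 (J = -4 + 3 = -1)
N(m) = -2*√(13 + m) (N(m) = -2*√(m + 13) = -2*√(13 + m))
(114 - 147)*N(J) = (114 - 147)*(-2*√(13 - 1)) = -(-66)*√12 = -(-66)*2*√3 = -(-132)*√3 = 132*√3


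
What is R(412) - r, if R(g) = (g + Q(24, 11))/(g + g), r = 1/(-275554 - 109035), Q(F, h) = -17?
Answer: 151913479/316901336 ≈ 0.47937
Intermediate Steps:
r = -1/384589 (r = 1/(-384589) = -1/384589 ≈ -2.6002e-6)
R(g) = (-17 + g)/(2*g) (R(g) = (g - 17)/(g + g) = (-17 + g)/((2*g)) = (-17 + g)*(1/(2*g)) = (-17 + g)/(2*g))
R(412) - r = (½)*(-17 + 412)/412 - 1*(-1/384589) = (½)*(1/412)*395 + 1/384589 = 395/824 + 1/384589 = 151913479/316901336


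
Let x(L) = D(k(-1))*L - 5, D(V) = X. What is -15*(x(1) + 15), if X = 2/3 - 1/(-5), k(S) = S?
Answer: -163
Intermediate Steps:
X = 13/15 (X = 2*(⅓) - 1*(-⅕) = ⅔ + ⅕ = 13/15 ≈ 0.86667)
D(V) = 13/15
x(L) = -5 + 13*L/15 (x(L) = 13*L/15 - 5 = -5 + 13*L/15)
-15*(x(1) + 15) = -15*((-5 + (13/15)*1) + 15) = -15*((-5 + 13/15) + 15) = -15*(-62/15 + 15) = -15*163/15 = -163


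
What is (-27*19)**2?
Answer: 263169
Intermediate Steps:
(-27*19)**2 = (-513)**2 = 263169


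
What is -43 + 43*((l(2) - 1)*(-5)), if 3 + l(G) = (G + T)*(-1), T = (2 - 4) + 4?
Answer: 1677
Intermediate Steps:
T = 2 (T = -2 + 4 = 2)
l(G) = -5 - G (l(G) = -3 + (G + 2)*(-1) = -3 + (2 + G)*(-1) = -3 + (-2 - G) = -5 - G)
-43 + 43*((l(2) - 1)*(-5)) = -43 + 43*(((-5 - 1*2) - 1)*(-5)) = -43 + 43*(((-5 - 2) - 1)*(-5)) = -43 + 43*((-7 - 1)*(-5)) = -43 + 43*(-8*(-5)) = -43 + 43*40 = -43 + 1720 = 1677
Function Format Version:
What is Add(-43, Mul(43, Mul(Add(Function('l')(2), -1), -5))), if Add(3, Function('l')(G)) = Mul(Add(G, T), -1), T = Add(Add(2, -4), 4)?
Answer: 1677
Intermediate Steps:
T = 2 (T = Add(-2, 4) = 2)
Function('l')(G) = Add(-5, Mul(-1, G)) (Function('l')(G) = Add(-3, Mul(Add(G, 2), -1)) = Add(-3, Mul(Add(2, G), -1)) = Add(-3, Add(-2, Mul(-1, G))) = Add(-5, Mul(-1, G)))
Add(-43, Mul(43, Mul(Add(Function('l')(2), -1), -5))) = Add(-43, Mul(43, Mul(Add(Add(-5, Mul(-1, 2)), -1), -5))) = Add(-43, Mul(43, Mul(Add(Add(-5, -2), -1), -5))) = Add(-43, Mul(43, Mul(Add(-7, -1), -5))) = Add(-43, Mul(43, Mul(-8, -5))) = Add(-43, Mul(43, 40)) = Add(-43, 1720) = 1677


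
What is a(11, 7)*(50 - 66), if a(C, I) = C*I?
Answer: -1232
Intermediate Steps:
a(11, 7)*(50 - 66) = (11*7)*(50 - 66) = 77*(-16) = -1232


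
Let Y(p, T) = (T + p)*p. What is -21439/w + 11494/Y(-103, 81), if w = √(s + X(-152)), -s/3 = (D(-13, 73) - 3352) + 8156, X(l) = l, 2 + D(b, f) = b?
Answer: 5747/1133 + 21439*I*√14519/14519 ≈ 5.0724 + 177.92*I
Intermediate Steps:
D(b, f) = -2 + b
Y(p, T) = p*(T + p)
s = -14367 (s = -3*(((-2 - 13) - 3352) + 8156) = -3*((-15 - 3352) + 8156) = -3*(-3367 + 8156) = -3*4789 = -14367)
w = I*√14519 (w = √(-14367 - 152) = √(-14519) = I*√14519 ≈ 120.49*I)
-21439/w + 11494/Y(-103, 81) = -21439*(-I*√14519/14519) + 11494/((-103*(81 - 103))) = -(-21439)*I*√14519/14519 + 11494/((-103*(-22))) = 21439*I*√14519/14519 + 11494/2266 = 21439*I*√14519/14519 + 11494*(1/2266) = 21439*I*√14519/14519 + 5747/1133 = 5747/1133 + 21439*I*√14519/14519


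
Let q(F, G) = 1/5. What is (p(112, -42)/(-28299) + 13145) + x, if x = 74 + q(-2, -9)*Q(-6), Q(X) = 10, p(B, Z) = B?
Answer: 374140967/28299 ≈ 13221.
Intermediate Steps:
q(F, G) = ⅕ (q(F, G) = 1*(⅕) = ⅕)
x = 76 (x = 74 + (⅕)*10 = 74 + 2 = 76)
(p(112, -42)/(-28299) + 13145) + x = (112/(-28299) + 13145) + 76 = (112*(-1/28299) + 13145) + 76 = (-112/28299 + 13145) + 76 = 371990243/28299 + 76 = 374140967/28299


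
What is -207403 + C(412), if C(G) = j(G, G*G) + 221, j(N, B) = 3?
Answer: -207179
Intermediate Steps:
C(G) = 224 (C(G) = 3 + 221 = 224)
-207403 + C(412) = -207403 + 224 = -207179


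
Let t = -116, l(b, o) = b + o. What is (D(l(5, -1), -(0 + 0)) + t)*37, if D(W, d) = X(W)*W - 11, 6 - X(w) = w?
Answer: -4403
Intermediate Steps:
X(w) = 6 - w
D(W, d) = -11 + W*(6 - W) (D(W, d) = (6 - W)*W - 11 = W*(6 - W) - 11 = -11 + W*(6 - W))
(D(l(5, -1), -(0 + 0)) + t)*37 = ((-11 - (5 - 1)*(-6 + (5 - 1))) - 116)*37 = ((-11 - 1*4*(-6 + 4)) - 116)*37 = ((-11 - 1*4*(-2)) - 116)*37 = ((-11 + 8) - 116)*37 = (-3 - 116)*37 = -119*37 = -4403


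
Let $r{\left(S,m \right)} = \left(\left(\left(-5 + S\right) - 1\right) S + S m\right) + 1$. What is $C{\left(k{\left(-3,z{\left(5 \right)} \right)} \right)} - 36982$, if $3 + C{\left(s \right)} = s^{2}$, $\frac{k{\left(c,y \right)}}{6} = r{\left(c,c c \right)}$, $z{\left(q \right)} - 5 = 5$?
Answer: $-36949$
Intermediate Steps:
$z{\left(q \right)} = 10$ ($z{\left(q \right)} = 5 + 5 = 10$)
$r{\left(S,m \right)} = 1 + S m + S \left(-6 + S\right)$ ($r{\left(S,m \right)} = \left(\left(-6 + S\right) S + S m\right) + 1 = \left(S \left(-6 + S\right) + S m\right) + 1 = \left(S m + S \left(-6 + S\right)\right) + 1 = 1 + S m + S \left(-6 + S\right)$)
$k{\left(c,y \right)} = 6 - 36 c + 6 c^{2} + 6 c^{3}$ ($k{\left(c,y \right)} = 6 \left(1 + c^{2} - 6 c + c c c\right) = 6 \left(1 + c^{2} - 6 c + c c^{2}\right) = 6 \left(1 + c^{2} - 6 c + c^{3}\right) = 6 \left(1 + c^{2} + c^{3} - 6 c\right) = 6 - 36 c + 6 c^{2} + 6 c^{3}$)
$C{\left(s \right)} = -3 + s^{2}$
$C{\left(k{\left(-3,z{\left(5 \right)} \right)} \right)} - 36982 = \left(-3 + \left(6 - -108 + 6 \left(-3\right)^{2} + 6 \left(-3\right)^{3}\right)^{2}\right) - 36982 = \left(-3 + \left(6 + 108 + 6 \cdot 9 + 6 \left(-27\right)\right)^{2}\right) - 36982 = \left(-3 + \left(6 + 108 + 54 - 162\right)^{2}\right) - 36982 = \left(-3 + 6^{2}\right) - 36982 = \left(-3 + 36\right) - 36982 = 33 - 36982 = -36949$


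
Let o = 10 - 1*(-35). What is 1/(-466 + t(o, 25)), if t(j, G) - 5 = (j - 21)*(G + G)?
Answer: 1/739 ≈ 0.0013532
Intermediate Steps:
o = 45 (o = 10 + 35 = 45)
t(j, G) = 5 + 2*G*(-21 + j) (t(j, G) = 5 + (j - 21)*(G + G) = 5 + (-21 + j)*(2*G) = 5 + 2*G*(-21 + j))
1/(-466 + t(o, 25)) = 1/(-466 + (5 - 42*25 + 2*25*45)) = 1/(-466 + (5 - 1050 + 2250)) = 1/(-466 + 1205) = 1/739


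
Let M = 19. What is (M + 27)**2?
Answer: 2116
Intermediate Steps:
(M + 27)**2 = (19 + 27)**2 = 46**2 = 2116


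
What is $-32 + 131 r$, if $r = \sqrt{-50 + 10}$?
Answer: $-32 + 262 i \sqrt{10} \approx -32.0 + 828.52 i$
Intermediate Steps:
$r = 2 i \sqrt{10}$ ($r = \sqrt{-40} = 2 i \sqrt{10} \approx 6.3246 i$)
$-32 + 131 r = -32 + 131 \cdot 2 i \sqrt{10} = -32 + 262 i \sqrt{10}$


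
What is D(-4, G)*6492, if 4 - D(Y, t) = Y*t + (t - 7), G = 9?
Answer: 246696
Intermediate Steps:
D(Y, t) = 11 - t - Y*t (D(Y, t) = 4 - (Y*t + (t - 7)) = 4 - (Y*t + (-7 + t)) = 4 - (-7 + t + Y*t) = 4 + (7 - t - Y*t) = 11 - t - Y*t)
D(-4, G)*6492 = (11 - 1*9 - 1*(-4)*9)*6492 = (11 - 9 + 36)*6492 = 38*6492 = 246696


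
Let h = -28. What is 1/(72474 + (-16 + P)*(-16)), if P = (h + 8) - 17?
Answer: 1/73322 ≈ 1.3638e-5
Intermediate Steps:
P = -37 (P = (-28 + 8) - 17 = -20 - 17 = -37)
1/(72474 + (-16 + P)*(-16)) = 1/(72474 + (-16 - 37)*(-16)) = 1/(72474 - 53*(-16)) = 1/(72474 + 848) = 1/73322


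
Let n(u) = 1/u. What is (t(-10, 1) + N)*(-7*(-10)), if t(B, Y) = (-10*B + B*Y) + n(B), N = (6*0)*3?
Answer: 6293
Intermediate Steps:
N = 0 (N = 0*3 = 0)
t(B, Y) = 1/B - 10*B + B*Y (t(B, Y) = (-10*B + B*Y) + 1/B = 1/B - 10*B + B*Y)
(t(-10, 1) + N)*(-7*(-10)) = ((1 + (-10)²*(-10 + 1))/(-10) + 0)*(-7*(-10)) = (-(1 + 100*(-9))/10 + 0)*70 = (-(1 - 900)/10 + 0)*70 = (-⅒*(-899) + 0)*70 = (899/10 + 0)*70 = (899/10)*70 = 6293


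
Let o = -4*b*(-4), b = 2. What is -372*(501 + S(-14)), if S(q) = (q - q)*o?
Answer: -186372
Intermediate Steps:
o = 32 (o = -4*2*(-4) = -8*(-4) = 32)
S(q) = 0 (S(q) = (q - q)*32 = 0*32 = 0)
-372*(501 + S(-14)) = -372*(501 + 0) = -372*501 = -186372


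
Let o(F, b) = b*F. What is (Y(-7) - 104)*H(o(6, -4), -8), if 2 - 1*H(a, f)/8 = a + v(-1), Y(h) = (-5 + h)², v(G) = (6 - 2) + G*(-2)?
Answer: 6400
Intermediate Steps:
o(F, b) = F*b
v(G) = 4 - 2*G
H(a, f) = -32 - 8*a (H(a, f) = 16 - 8*(a + (4 - 2*(-1))) = 16 - 8*(a + (4 + 2)) = 16 - 8*(a + 6) = 16 - 8*(6 + a) = 16 + (-48 - 8*a) = -32 - 8*a)
(Y(-7) - 104)*H(o(6, -4), -8) = ((-5 - 7)² - 104)*(-32 - 48*(-4)) = ((-12)² - 104)*(-32 - 8*(-24)) = (144 - 104)*(-32 + 192) = 40*160 = 6400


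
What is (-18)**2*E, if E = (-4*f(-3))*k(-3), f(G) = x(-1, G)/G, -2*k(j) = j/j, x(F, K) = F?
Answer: 216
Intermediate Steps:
k(j) = -1/2 (k(j) = -j/(2*j) = -1/2*1 = -1/2)
f(G) = -1/G
E = 2/3 (E = -(-4)/(-3)*(-1/2) = -(-4)*(-1)/3*(-1/2) = -4*1/3*(-1/2) = -4/3*(-1/2) = 2/3 ≈ 0.66667)
(-18)**2*E = (-18)**2*(2/3) = 324*(2/3) = 216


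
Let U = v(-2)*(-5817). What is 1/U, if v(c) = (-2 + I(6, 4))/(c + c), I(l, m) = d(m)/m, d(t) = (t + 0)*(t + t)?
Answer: 2/17451 ≈ 0.00011461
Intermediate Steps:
d(t) = 2*t² (d(t) = t*(2*t) = 2*t²)
I(l, m) = 2*m (I(l, m) = (2*m²)/m = 2*m)
v(c) = 3/c (v(c) = (-2 + 2*4)/(c + c) = (-2 + 8)/((2*c)) = 6*(1/(2*c)) = 3/c)
U = 17451/2 (U = (3/(-2))*(-5817) = (3*(-½))*(-5817) = -3/2*(-5817) = 17451/2 ≈ 8725.5)
1/U = 1/(17451/2) = 2/17451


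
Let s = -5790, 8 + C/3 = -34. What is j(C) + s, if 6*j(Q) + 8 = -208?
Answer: -5826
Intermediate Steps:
C = -126 (C = -24 + 3*(-34) = -24 - 102 = -126)
j(Q) = -36 (j(Q) = -4/3 + (1/6)*(-208) = -4/3 - 104/3 = -36)
j(C) + s = -36 - 5790 = -5826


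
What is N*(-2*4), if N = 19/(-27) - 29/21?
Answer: 3152/189 ≈ 16.677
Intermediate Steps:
N = -394/189 (N = 19*(-1/27) - 29*1/21 = -19/27 - 29/21 = -394/189 ≈ -2.0847)
N*(-2*4) = -(-788)*4/189 = -394/189*(-8) = 3152/189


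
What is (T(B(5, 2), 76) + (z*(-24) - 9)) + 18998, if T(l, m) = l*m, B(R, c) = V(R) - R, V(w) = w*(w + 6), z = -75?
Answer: 24589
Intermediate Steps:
V(w) = w*(6 + w)
B(R, c) = -R + R*(6 + R) (B(R, c) = R*(6 + R) - R = -R + R*(6 + R))
(T(B(5, 2), 76) + (z*(-24) - 9)) + 18998 = ((5*(5 + 5))*76 + (-75*(-24) - 9)) + 18998 = ((5*10)*76 + (1800 - 9)) + 18998 = (50*76 + 1791) + 18998 = (3800 + 1791) + 18998 = 5591 + 18998 = 24589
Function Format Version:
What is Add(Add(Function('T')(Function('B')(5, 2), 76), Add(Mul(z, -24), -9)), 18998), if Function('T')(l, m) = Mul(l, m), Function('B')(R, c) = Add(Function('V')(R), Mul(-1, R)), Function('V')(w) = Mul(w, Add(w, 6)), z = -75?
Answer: 24589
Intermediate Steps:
Function('V')(w) = Mul(w, Add(6, w))
Function('B')(R, c) = Add(Mul(-1, R), Mul(R, Add(6, R))) (Function('B')(R, c) = Add(Mul(R, Add(6, R)), Mul(-1, R)) = Add(Mul(-1, R), Mul(R, Add(6, R))))
Add(Add(Function('T')(Function('B')(5, 2), 76), Add(Mul(z, -24), -9)), 18998) = Add(Add(Mul(Mul(5, Add(5, 5)), 76), Add(Mul(-75, -24), -9)), 18998) = Add(Add(Mul(Mul(5, 10), 76), Add(1800, -9)), 18998) = Add(Add(Mul(50, 76), 1791), 18998) = Add(Add(3800, 1791), 18998) = Add(5591, 18998) = 24589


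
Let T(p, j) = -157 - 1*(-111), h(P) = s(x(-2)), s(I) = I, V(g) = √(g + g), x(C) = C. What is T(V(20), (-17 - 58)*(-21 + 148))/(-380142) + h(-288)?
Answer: -380119/190071 ≈ -1.9999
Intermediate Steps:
V(g) = √2*√g (V(g) = √(2*g) = √2*√g)
h(P) = -2
T(p, j) = -46 (T(p, j) = -157 + 111 = -46)
T(V(20), (-17 - 58)*(-21 + 148))/(-380142) + h(-288) = -46/(-380142) - 2 = -46*(-1/380142) - 2 = 23/190071 - 2 = -380119/190071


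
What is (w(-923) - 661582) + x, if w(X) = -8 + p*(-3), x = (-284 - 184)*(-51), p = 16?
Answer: -637770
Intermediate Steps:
x = 23868 (x = -468*(-51) = 23868)
w(X) = -56 (w(X) = -8 + 16*(-3) = -8 - 48 = -56)
(w(-923) - 661582) + x = (-56 - 661582) + 23868 = -661638 + 23868 = -637770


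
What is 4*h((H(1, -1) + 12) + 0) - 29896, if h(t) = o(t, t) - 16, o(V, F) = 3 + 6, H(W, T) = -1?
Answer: -29924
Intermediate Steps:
o(V, F) = 9
h(t) = -7 (h(t) = 9 - 16 = -7)
4*h((H(1, -1) + 12) + 0) - 29896 = 4*(-7) - 29896 = -28 - 29896 = -29924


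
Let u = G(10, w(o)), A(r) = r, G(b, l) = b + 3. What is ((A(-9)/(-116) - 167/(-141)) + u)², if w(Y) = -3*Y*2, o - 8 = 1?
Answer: 54414426361/267518736 ≈ 203.40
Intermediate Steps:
o = 9 (o = 8 + 1 = 9)
w(Y) = -6*Y
G(b, l) = 3 + b
u = 13 (u = 3 + 10 = 13)
((A(-9)/(-116) - 167/(-141)) + u)² = ((-9/(-116) - 167/(-141)) + 13)² = ((-9*(-1/116) - 167*(-1/141)) + 13)² = ((9/116 + 167/141) + 13)² = (20641/16356 + 13)² = (233269/16356)² = 54414426361/267518736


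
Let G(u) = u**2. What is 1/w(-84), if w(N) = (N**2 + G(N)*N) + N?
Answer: -1/585732 ≈ -1.7073e-6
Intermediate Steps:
w(N) = N + N**2 + N**3 (w(N) = (N**2 + N**2*N) + N = (N**2 + N**3) + N = N + N**2 + N**3)
1/w(-84) = 1/(-84*(1 - 84 + (-84)**2)) = 1/(-84*(1 - 84 + 7056)) = 1/(-84*6973) = 1/(-585732) = -1/585732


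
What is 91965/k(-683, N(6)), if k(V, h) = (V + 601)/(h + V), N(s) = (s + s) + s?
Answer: 61156725/82 ≈ 7.4581e+5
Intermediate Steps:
N(s) = 3*s (N(s) = 2*s + s = 3*s)
k(V, h) = (601 + V)/(V + h)
91965/k(-683, N(6)) = 91965/(((601 - 683)/(-683 + 3*6))) = 91965/((-82/(-683 + 18))) = 91965/((-82/(-665))) = 91965/((-1/665*(-82))) = 91965/(82/665) = 91965*(665/82) = 61156725/82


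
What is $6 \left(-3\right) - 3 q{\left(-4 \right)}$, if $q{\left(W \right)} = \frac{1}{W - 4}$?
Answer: $- \frac{141}{8} \approx -17.625$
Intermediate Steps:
$q{\left(W \right)} = \frac{1}{-4 + W}$
$6 \left(-3\right) - 3 q{\left(-4 \right)} = 6 \left(-3\right) - \frac{3}{-4 - 4} = -18 - \frac{3}{-8} = -18 - - \frac{3}{8} = -18 + \frac{3}{8} = - \frac{141}{8}$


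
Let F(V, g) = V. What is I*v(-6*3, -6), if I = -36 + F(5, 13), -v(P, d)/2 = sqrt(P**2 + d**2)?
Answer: 372*sqrt(10) ≈ 1176.4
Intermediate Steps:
v(P, d) = -2*sqrt(P**2 + d**2)
I = -31 (I = -36 + 5 = -31)
I*v(-6*3, -6) = -(-62)*sqrt((-6*3)**2 + (-6)**2) = -(-62)*sqrt((-18)**2 + 36) = -(-62)*sqrt(324 + 36) = -(-62)*sqrt(360) = -(-62)*6*sqrt(10) = -(-372)*sqrt(10) = 372*sqrt(10)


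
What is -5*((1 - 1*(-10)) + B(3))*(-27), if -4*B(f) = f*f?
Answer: 4725/4 ≈ 1181.3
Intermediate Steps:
B(f) = -f²/4 (B(f) = -f*f/4 = -f²/4)
-5*((1 - 1*(-10)) + B(3))*(-27) = -5*((1 - 1*(-10)) - ¼*3²)*(-27) = -5*((1 + 10) - ¼*9)*(-27) = -5*(11 - 9/4)*(-27) = -5*35/4*(-27) = -175/4*(-27) = 4725/4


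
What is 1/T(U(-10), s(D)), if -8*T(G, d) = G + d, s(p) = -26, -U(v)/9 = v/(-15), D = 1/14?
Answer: ¼ ≈ 0.25000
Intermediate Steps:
D = 1/14 ≈ 0.071429
U(v) = 3*v/5 (U(v) = -9*v/(-15) = -9*v*(-1)/15 = -(-3)*v/5 = 3*v/5)
T(G, d) = -G/8 - d/8 (T(G, d) = -(G + d)/8 = -G/8 - d/8)
1/T(U(-10), s(D)) = 1/(-3*(-10)/40 - ⅛*(-26)) = 1/(-⅛*(-6) + 13/4) = 1/(¾ + 13/4) = 1/4 = ¼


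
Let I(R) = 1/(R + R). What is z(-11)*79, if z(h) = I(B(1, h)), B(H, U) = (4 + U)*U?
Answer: 79/154 ≈ 0.51299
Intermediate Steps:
B(H, U) = U*(4 + U)
I(R) = 1/(2*R)
z(h) = 1/(2*h*(4 + h)) (z(h) = 1/(2*((h*(4 + h)))) = (1/(h*(4 + h)))/2 = 1/(2*h*(4 + h)))
z(-11)*79 = ((1/2)/(-11*(4 - 11)))*79 = ((1/2)*(-1/11)/(-7))*79 = ((1/2)*(-1/11)*(-1/7))*79 = (1/154)*79 = 79/154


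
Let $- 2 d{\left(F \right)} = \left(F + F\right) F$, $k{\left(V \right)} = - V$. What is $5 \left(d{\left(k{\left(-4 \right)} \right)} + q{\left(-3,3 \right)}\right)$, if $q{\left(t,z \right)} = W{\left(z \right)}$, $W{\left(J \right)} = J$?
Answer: $-65$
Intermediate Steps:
$q{\left(t,z \right)} = z$
$d{\left(F \right)} = - F^{2}$ ($d{\left(F \right)} = - \frac{\left(F + F\right) F}{2} = - \frac{2 F F}{2} = - \frac{2 F^{2}}{2} = - F^{2}$)
$5 \left(d{\left(k{\left(-4 \right)} \right)} + q{\left(-3,3 \right)}\right) = 5 \left(- \left(\left(-1\right) \left(-4\right)\right)^{2} + 3\right) = 5 \left(- 4^{2} + 3\right) = 5 \left(\left(-1\right) 16 + 3\right) = 5 \left(-16 + 3\right) = 5 \left(-13\right) = -65$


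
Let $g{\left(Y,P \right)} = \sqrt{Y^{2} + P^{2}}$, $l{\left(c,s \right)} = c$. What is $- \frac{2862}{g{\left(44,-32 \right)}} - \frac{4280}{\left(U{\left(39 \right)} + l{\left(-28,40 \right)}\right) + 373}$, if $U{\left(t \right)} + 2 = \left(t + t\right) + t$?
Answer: $- \frac{214}{23} - \frac{1431 \sqrt{185}}{370} \approx -61.909$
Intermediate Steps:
$U{\left(t \right)} = -2 + 3 t$ ($U{\left(t \right)} = -2 + \left(\left(t + t\right) + t\right) = -2 + \left(2 t + t\right) = -2 + 3 t$)
$g{\left(Y,P \right)} = \sqrt{P^{2} + Y^{2}}$
$- \frac{2862}{g{\left(44,-32 \right)}} - \frac{4280}{\left(U{\left(39 \right)} + l{\left(-28,40 \right)}\right) + 373} = - \frac{2862}{\sqrt{\left(-32\right)^{2} + 44^{2}}} - \frac{4280}{\left(\left(-2 + 3 \cdot 39\right) - 28\right) + 373} = - \frac{2862}{\sqrt{1024 + 1936}} - \frac{4280}{\left(\left(-2 + 117\right) - 28\right) + 373} = - \frac{2862}{\sqrt{2960}} - \frac{4280}{\left(115 - 28\right) + 373} = - \frac{2862}{4 \sqrt{185}} - \frac{4280}{87 + 373} = - 2862 \frac{\sqrt{185}}{740} - \frac{4280}{460} = - \frac{1431 \sqrt{185}}{370} - \frac{214}{23} = - \frac{214}{23} - \frac{1431 \sqrt{185}}{370}$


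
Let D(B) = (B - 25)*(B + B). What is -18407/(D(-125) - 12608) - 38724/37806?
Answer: -276635475/156844492 ≈ -1.7638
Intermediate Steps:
D(B) = 2*B*(-25 + B) (D(B) = (-25 + B)*(2*B) = 2*B*(-25 + B))
-18407/(D(-125) - 12608) - 38724/37806 = -18407/(2*(-125)*(-25 - 125) - 12608) - 38724/37806 = -18407/(2*(-125)*(-150) - 12608) - 38724*1/37806 = -18407/(37500 - 12608) - 6454/6301 = -18407/24892 - 6454/6301 = -276635475/156844492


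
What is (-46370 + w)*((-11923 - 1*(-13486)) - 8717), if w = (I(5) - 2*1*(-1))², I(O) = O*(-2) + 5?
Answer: 331666594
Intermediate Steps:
I(O) = 5 - 2*O (I(O) = -2*O + 5 = 5 - 2*O)
w = 9 (w = ((5 - 2*5) - 2*1*(-1))² = ((5 - 10) - 2*(-1))² = (-5 + 2)² = (-3)² = 9)
(-46370 + w)*((-11923 - 1*(-13486)) - 8717) = (-46370 + 9)*((-11923 - 1*(-13486)) - 8717) = -46361*((-11923 + 13486) - 8717) = -46361*(1563 - 8717) = -46361*(-7154) = 331666594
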